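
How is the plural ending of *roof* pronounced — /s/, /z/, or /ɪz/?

The stem *roof* ends in a voiceless non-sibilant consonant.
The plural suffix surfaces as /ɪz/ after sibilants, /s/ after other voiceless consonants, and /z/ after other voiced sounds.
So the plural -s on *roof* is pronounced /s/.

/s/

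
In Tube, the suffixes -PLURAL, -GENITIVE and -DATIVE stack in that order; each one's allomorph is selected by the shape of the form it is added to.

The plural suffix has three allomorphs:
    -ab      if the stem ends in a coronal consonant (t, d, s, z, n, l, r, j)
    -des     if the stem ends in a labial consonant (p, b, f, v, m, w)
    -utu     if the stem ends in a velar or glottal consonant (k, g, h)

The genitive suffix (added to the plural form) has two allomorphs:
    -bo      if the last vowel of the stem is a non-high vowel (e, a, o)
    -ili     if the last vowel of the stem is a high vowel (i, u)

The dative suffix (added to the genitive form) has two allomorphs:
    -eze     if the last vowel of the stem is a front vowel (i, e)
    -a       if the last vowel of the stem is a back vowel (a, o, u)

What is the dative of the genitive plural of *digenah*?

digenahutuilieze

*digenah*: final consonant = /h/, velar/glottal → -utu → *digenahutu*.
Since the last vowel of the plural form *digenahutu* is /u/ (a high vowel), it takes -ili, giving *digenahutuili*.
The last vowel of the genitive form *digenahutuili* is /i/, which is a front vowel, so the dative suffix is -eze, giving *digenahutuilieze*.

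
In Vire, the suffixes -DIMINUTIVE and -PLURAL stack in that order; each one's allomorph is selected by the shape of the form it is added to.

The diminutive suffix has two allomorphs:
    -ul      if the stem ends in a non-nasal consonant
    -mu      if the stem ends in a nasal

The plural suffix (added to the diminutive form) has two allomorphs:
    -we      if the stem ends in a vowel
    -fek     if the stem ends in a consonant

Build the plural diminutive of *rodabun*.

rodabunmuwe

Since the final consonant of *rodabun* is /n/ (a nasal), it takes -mu, giving *rodabunmu*.
The diminutive form *rodabunmu*: final sound = /u/, a vowel → -we → *rodabunmuwe*.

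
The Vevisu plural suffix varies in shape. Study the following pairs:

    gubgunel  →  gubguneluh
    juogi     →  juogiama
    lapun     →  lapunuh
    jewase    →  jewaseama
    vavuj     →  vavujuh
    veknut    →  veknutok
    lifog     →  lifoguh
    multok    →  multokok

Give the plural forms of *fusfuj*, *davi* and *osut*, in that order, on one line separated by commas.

The alternation tracks the final sound of the stem — -ok when the stem ends in a voiceless consonant (*veknut*, *multok*); -uh when the stem ends in a voiced consonant (*gubgunel*, *lapun*, *vavuj*, *lifog*); -ama when the stem ends in a vowel (*juogi*, *jewase*).
The final sound of *fusfuj* is /j/, which is a voiced consonant, so the suffix is -uh, giving *fusfujuh*.
Since the final sound of *davi* is /i/ (a vowel), it takes -ama, giving *daviama*.
The final sound of *osut* is /t/, which is a voiceless consonant, so the suffix is -ok, giving *osutok*.

fusfujuh, daviama, osutok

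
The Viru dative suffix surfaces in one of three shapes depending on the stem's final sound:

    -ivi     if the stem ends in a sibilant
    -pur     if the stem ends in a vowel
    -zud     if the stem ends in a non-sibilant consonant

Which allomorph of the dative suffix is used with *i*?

*i*: final sound = /i/, a vowel → -pur.

-pur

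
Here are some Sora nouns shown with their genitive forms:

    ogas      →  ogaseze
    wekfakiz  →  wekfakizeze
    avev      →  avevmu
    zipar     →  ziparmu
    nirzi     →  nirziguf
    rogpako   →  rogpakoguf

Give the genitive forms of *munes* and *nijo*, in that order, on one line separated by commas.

The alternation tracks the final sound of the stem — -eze when the stem ends in a sibilant (*ogas*, *wekfakiz*); -mu when the stem ends in a non-sibilant consonant (*avev*, *zipar*); -guf when the stem ends in a vowel (*nirzi*, *rogpako*).
*munes*: final sound = /s/, a sibilant → -eze → *muneseze*.
Since the final sound of *nijo* is /o/ (a vowel), it takes -guf, giving *nijoguf*.

muneseze, nijoguf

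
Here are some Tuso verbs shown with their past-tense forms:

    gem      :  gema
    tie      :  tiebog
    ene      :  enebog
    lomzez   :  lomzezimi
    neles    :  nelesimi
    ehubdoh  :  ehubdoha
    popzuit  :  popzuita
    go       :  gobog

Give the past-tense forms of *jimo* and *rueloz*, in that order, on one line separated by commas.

The alternation tracks the final sound of the stem — -imi when the stem ends in a sibilant (*lomzez*, *neles*); -a when the stem ends in a non-sibilant consonant (*gem*, *ehubdoh*, *popzuit*); -bog when the stem ends in a vowel (*tie*, *ene*, *go*).
The final sound of *jimo* is /o/, which is a vowel, so the suffix is -bog, giving *jimobog*.
*rueloz*: final sound = /z/, a sibilant → -imi → *ruelozimi*.

jimobog, ruelozimi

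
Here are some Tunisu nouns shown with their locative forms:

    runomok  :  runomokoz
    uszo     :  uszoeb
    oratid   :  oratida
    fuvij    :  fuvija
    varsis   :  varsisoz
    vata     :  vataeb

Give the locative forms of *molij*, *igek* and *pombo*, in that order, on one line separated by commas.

Looking at the final sound of each stem: -oz when the stem ends in a voiceless consonant (*runomok*, *varsis*); -a when the stem ends in a voiced consonant (*oratid*, *fuvij*); -eb when the stem ends in a vowel (*uszo*, *vata*).
The final sound of *molij* is /j/, which is a voiced consonant, so the suffix is -a, giving *molija*.
*igek* — final sound /k/ (a voiceless consonant) → -oz → *igekoz*.
Since the final sound of *pombo* is /o/ (a vowel), it takes -eb, giving *pomboeb*.

molija, igekoz, pomboeb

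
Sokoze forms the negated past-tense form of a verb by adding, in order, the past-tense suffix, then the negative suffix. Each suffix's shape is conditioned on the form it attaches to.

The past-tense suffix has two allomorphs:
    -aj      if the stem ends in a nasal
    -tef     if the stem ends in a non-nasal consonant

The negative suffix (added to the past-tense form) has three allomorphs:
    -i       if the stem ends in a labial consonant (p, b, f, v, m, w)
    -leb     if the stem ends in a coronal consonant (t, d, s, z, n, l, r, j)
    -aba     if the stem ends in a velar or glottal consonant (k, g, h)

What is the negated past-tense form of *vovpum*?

vovpumajleb

The final consonant of *vovpum* is /m/, which is a nasal, so the past-tense suffix is -aj, giving *vovpumaj*.
The past-tense form *vovpumaj*: final consonant = /j/, coronal → -leb → *vovpumajleb*.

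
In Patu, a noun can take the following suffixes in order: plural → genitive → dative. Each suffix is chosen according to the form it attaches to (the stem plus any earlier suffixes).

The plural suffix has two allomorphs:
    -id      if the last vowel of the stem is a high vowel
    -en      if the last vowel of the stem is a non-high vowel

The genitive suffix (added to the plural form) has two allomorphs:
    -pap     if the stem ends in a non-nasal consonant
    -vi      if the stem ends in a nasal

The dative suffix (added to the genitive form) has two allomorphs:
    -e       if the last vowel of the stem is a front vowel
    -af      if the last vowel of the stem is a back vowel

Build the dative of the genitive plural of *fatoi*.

*fatoi*: last vowel = /i/, a high vowel → -id → *fatoiid*.
The plural form *fatoiid* — final consonant /d/ (non-nasal) → -pap → *fatoiidpap*.
The genitive form *fatoiidpap* — last vowel /a/ (a back vowel) → -af → *fatoiidpapaf*.

fatoiidpapaf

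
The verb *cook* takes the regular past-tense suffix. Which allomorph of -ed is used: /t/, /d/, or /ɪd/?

/t/

The stem *cook* ends in a voiceless consonant other than /t/.
The -ed suffix is realized as /ɪd/ after /t, d/; as /t/ after other voiceless consonants; and as /d/ after other voiced sounds.
So -ed on *cook* is pronounced /t/.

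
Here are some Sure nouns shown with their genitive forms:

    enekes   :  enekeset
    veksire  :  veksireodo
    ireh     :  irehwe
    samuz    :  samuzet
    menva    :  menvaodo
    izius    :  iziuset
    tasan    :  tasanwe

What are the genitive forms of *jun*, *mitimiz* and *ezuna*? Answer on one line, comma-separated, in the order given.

junwe, mitimizet, ezunaodo

The suffix is conditioned by the final sound: -et when the stem ends in a sibilant (*enekes*, *samuz*, *izius*); -we when the stem ends in a non-sibilant consonant (*ireh*, *tasan*); -odo when the stem ends in a vowel (*veksire*, *menva*).
Since the final sound of *jun* is /n/ (a non-sibilant consonant), it takes -we, giving *junwe*.
Since the final sound of *mitimiz* is /z/ (a sibilant), it takes -et, giving *mitimizet*.
Since the final sound of *ezuna* is /a/ (a vowel), it takes -odo, giving *ezunaodo*.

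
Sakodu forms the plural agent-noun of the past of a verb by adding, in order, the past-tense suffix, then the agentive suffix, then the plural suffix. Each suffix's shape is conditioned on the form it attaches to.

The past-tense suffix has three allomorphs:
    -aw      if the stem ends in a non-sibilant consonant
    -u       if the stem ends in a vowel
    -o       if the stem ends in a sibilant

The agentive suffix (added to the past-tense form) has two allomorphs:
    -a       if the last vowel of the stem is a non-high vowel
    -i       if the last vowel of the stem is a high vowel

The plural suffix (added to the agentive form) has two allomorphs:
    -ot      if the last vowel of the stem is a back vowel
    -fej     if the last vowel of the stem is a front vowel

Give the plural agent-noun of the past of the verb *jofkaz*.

jofkazoaot

The final sound of *jofkaz* is /z/, which is a sibilant, so the past-tense suffix is -o, giving *jofkazo*.
The past-tense form *jofkazo*: last vowel = /o/, a non-high vowel → -a → *jofkazoa*.
The last vowel of the agentive form *jofkazoa* is /a/, which is a back vowel, so the plural suffix is -ot, giving *jofkazoaot*.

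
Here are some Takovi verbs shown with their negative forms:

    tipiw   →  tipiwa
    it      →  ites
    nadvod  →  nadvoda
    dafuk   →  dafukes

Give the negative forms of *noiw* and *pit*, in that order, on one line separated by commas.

noiwa, pites

Looking at the final consonant of each stem: -es when the stem ends in a voiceless consonant (*it*, *dafuk*); -a when the stem ends in a voiced consonant (*tipiw*, *nadvod*).
*noiw*: final consonant = /w/, voiced → -a → *noiwa*.
*pit*: final consonant = /t/, voiceless → -es → *pites*.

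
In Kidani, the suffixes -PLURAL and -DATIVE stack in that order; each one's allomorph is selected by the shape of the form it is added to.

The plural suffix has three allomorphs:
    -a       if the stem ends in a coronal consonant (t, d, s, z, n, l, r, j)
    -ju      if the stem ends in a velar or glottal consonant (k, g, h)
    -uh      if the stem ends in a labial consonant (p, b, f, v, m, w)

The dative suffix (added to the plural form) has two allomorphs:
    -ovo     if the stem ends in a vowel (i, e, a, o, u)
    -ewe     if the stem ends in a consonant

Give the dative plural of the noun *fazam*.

fazamuhewe

The final consonant of *fazam* is /m/, which is labial, so the plural suffix is -uh, giving *fazamuh*.
The plural form *fazamuh*: final sound = /h/, a consonant → -ewe → *fazamuhewe*.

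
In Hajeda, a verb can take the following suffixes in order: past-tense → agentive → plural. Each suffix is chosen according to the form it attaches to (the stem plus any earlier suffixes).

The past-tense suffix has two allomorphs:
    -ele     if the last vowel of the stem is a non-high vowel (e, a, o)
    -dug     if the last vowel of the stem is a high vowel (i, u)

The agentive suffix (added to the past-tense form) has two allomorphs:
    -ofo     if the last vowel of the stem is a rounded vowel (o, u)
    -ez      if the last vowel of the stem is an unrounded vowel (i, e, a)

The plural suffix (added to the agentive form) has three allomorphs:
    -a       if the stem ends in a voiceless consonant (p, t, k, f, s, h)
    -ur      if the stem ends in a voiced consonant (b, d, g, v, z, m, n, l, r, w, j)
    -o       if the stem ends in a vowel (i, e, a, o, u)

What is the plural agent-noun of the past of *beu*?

The last vowel of *beu* is /u/, which is a high vowel, so the past-tense suffix is -dug, giving *beudug*.
The past-tense form *beudug*: last vowel = /u/, a rounded vowel → -ofo → *beudugofo*.
The agentive form *beudugofo*: final sound = /o/, a vowel → -o → *beudugofoo*.

beudugofoo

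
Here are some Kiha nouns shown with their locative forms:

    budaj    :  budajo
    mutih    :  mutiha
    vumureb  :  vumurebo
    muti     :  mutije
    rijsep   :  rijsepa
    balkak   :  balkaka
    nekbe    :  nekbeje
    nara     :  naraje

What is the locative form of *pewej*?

The pattern is voicing of the final sound: -a when the stem ends in a voiceless consonant (*mutih*, *rijsep*, *balkak*); -o when the stem ends in a voiced consonant (*budaj*, *vumureb*); -je when the stem ends in a vowel (*muti*, *nekbe*, *nara*).
Since the final sound of *pewej* is /j/ (a voiced consonant), it takes -o, giving *pewejo*.

pewejo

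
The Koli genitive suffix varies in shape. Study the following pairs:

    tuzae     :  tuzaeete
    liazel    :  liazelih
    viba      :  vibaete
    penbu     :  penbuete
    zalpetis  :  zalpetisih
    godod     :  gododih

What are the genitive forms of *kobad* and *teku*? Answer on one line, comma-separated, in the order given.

kobadih, tekuete

The pattern is consonant vs. vowel: -ih when the stem ends in a consonant (*liazel*, *zalpetis*, *godod*); -ete when the stem ends in a vowel (*tuzae*, *viba*, *penbu*).
*kobad*: final sound = /d/, a consonant → -ih → *kobadih*.
*teku* — final sound /u/ (a vowel) → -ete → *tekuete*.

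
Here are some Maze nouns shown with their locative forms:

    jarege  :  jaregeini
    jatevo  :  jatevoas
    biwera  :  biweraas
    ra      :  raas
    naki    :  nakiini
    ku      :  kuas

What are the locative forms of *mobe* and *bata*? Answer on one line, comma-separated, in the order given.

The alternation tracks the last vowel of the stem — -ini when the last vowel of the stem is a front vowel (*jarege*, *naki*); -as when the last vowel of the stem is a back vowel (*jatevo*, *biwera*, *ra*, *ku*).
The last vowel of *mobe* is /e/, which is a front vowel, so the suffix is -ini, giving *mobeini*.
*bata*: last vowel = /a/, a back vowel → -as → *bataas*.

mobeini, bataas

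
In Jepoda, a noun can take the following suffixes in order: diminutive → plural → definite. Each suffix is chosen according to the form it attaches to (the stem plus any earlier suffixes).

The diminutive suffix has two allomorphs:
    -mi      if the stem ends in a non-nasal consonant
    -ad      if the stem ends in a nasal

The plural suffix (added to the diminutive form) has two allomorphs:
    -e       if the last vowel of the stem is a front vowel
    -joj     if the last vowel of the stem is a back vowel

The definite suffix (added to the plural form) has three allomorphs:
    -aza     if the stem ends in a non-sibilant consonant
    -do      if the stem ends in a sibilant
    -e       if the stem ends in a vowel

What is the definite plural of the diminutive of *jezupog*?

*jezupog* — final consonant /g/ (non-nasal) → -mi → *jezupogmi*.
The diminutive form *jezupogmi* — last vowel /i/ (a front vowel) → -e → *jezupogmie*.
The final sound of the plural form *jezupogmie* is /e/, which is a vowel, so the definite suffix is -e, giving *jezupogmiee*.

jezupogmiee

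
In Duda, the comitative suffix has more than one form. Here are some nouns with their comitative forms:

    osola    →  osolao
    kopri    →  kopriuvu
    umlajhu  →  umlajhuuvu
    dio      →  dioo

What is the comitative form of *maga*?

magao

The alternation tracks the last vowel of the stem — -uvu when the last vowel of the stem is a high vowel (*kopri*, *umlajhu*); -o when the last vowel of the stem is a non-high vowel (*osola*, *dio*).
Since the last vowel of *maga* is /a/ (a non-high vowel), it takes -o, giving *magao*.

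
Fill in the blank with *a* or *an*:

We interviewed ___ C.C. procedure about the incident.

a

The indefinite article is chosen by the initial *sound* of the following word, not its spelling.
The initialism *C.C.* is read letter by letter; the first letter, C, is pronounced /siː/, which begins with a consonant sound.
So the article is *a*: We interviewed a C.C. procedure about the incident.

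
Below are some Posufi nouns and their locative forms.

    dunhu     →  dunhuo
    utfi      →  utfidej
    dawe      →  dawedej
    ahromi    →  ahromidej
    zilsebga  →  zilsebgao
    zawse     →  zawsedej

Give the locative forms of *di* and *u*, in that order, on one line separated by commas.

The suffix is conditioned by the last vowel: -dej when the last vowel of the stem is a front vowel (*utfi*, *dawe*, *ahromi*, *zawse*); -o when the last vowel of the stem is a back vowel (*dunhu*, *zilsebga*).
The last vowel of *di* is /i/, which is a front vowel, so the suffix is -dej, giving *didej*.
Since the last vowel of *u* is /u/ (a back vowel), it takes -o, giving *uo*.

didej, uo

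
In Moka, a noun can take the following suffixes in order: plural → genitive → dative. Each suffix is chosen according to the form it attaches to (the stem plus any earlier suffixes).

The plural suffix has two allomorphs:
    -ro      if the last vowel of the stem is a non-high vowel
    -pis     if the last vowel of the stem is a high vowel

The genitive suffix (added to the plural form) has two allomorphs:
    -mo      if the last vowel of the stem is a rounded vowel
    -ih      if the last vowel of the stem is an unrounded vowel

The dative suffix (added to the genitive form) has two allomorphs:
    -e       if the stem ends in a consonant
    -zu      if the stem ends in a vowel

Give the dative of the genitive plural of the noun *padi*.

padipisihe

*padi* — last vowel /i/ (a high vowel) → -pis → *padipis*.
The plural form *padipis* — last vowel /i/ (an unrounded vowel) → -ih → *padipisih*.
The genitive form *padipisih*: final sound = /h/, a consonant → -e → *padipisihe*.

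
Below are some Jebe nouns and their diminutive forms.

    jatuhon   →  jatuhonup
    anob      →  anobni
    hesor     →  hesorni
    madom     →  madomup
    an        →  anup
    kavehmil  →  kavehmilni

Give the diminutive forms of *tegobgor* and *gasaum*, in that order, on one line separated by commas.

tegobgorni, gasaumup

The pattern is nasality of the final consonant: -up when the stem ends in a nasal (*jatuhon*, *madom*, *an*); -ni when the stem ends in a non-nasal consonant (*anob*, *hesor*, *kavehmil*).
*tegobgor* — final consonant /r/ (non-nasal) → -ni → *tegobgorni*.
*gasaum*: final consonant = /m/, a nasal → -up → *gasaumup*.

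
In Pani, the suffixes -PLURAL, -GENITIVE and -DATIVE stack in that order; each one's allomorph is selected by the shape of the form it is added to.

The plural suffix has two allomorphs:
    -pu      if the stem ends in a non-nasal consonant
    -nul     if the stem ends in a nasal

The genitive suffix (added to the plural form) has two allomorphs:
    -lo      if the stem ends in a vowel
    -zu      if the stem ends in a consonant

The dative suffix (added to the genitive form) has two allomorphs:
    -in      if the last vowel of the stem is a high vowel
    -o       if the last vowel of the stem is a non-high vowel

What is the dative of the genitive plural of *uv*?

uvpuloo

*uv* — final consonant /v/ (non-nasal) → -pu → *uvpu*.
Since the final sound of the plural form *uvpu* is /u/ (a vowel), it takes -lo, giving *uvpulo*.
The genitive form *uvpulo*: last vowel = /o/, a non-high vowel → -o → *uvpuloo*.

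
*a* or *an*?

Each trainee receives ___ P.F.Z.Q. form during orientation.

a

The indefinite article is chosen by the initial *sound* of the following word, not its spelling.
The initialism *P.F.Z.Q.* is read letter by letter; the first letter, P, is pronounced /piː/, which begins with a consonant sound.
So the article is *a*: Each trainee receives a P.F.Z.Q. form during orientation.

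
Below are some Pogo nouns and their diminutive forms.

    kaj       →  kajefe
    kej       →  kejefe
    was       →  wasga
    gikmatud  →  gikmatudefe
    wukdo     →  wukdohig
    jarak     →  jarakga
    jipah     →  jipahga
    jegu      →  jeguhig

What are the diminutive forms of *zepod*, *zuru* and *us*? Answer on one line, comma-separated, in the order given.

The pattern is voicing of the final sound: -ga when the stem ends in a voiceless consonant (*was*, *jarak*, *jipah*); -efe when the stem ends in a voiced consonant (*kaj*, *kej*, *gikmatud*); -hig when the stem ends in a vowel (*wukdo*, *jegu*).
*zepod*: final sound = /d/, a voiced consonant → -efe → *zepodefe*.
Since the final sound of *zuru* is /u/ (a vowel), it takes -hig, giving *zuruhig*.
Since the final sound of *us* is /s/ (a voiceless consonant), it takes -ga, giving *usga*.

zepodefe, zuruhig, usga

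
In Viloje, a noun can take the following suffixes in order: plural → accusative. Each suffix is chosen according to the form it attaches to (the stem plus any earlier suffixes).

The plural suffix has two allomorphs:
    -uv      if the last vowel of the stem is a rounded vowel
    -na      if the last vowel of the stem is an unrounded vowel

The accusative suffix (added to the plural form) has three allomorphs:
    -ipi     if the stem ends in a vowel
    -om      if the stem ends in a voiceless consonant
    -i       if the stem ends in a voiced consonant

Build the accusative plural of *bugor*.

*bugor*: last vowel = /o/, a rounded vowel → -uv → *bugoruv*.
The plural form *bugoruv* — final sound /v/ (a voiced consonant) → -i → *bugoruvi*.

bugoruvi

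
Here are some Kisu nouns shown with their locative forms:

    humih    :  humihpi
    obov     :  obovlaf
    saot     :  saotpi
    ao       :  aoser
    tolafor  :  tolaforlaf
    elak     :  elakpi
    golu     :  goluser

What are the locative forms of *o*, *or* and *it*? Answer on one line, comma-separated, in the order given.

The suffix is conditioned by the final sound: -pi when the stem ends in a voiceless consonant (*humih*, *saot*, *elak*); -laf when the stem ends in a voiced consonant (*obov*, *tolafor*); -ser when the stem ends in a vowel (*ao*, *golu*).
*o*: final sound = /o/, a vowel → -ser → *oser*.
*or*: final sound = /r/, a voiced consonant → -laf → *orlaf*.
*it* — final sound /t/ (a voiceless consonant) → -pi → *itpi*.

oser, orlaf, itpi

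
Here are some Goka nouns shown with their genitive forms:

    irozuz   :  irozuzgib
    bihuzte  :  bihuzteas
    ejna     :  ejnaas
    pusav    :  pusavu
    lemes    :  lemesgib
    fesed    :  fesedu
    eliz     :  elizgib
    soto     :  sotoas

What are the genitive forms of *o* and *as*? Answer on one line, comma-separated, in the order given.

oas, asgib

The alternation tracks the final sound of the stem — -gib when the stem ends in a sibilant (*irozuz*, *lemes*, *eliz*); -u when the stem ends in a non-sibilant consonant (*pusav*, *fesed*); -as when the stem ends in a vowel (*bihuzte*, *ejna*, *soto*).
*o*: final sound = /o/, a vowel → -as → *oas*.
*as* — final sound /s/ (a sibilant) → -gib → *asgib*.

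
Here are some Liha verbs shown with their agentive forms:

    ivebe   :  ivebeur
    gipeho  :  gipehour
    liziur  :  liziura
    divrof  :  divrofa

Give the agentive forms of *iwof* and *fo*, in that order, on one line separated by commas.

iwofa, four

The alternation tracks the final sound of the stem — -a when the stem ends in a consonant (*liziur*, *divrof*); -ur when the stem ends in a vowel (*ivebe*, *gipeho*).
*iwof*: final sound = /f/, a consonant → -a → *iwofa*.
*fo*: final sound = /o/, a vowel → -ur → *four*.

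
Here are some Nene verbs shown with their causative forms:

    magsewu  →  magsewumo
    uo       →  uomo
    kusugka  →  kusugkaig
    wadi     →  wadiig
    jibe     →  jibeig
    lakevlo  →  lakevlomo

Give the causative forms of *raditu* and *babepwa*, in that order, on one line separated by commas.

The suffix is conditioned by the last vowel: -mo when the last vowel of the stem is a rounded vowel (*magsewu*, *uo*, *lakevlo*); -ig when the last vowel of the stem is an unrounded vowel (*kusugka*, *wadi*, *jibe*).
Since the last vowel of *raditu* is /u/ (a rounded vowel), it takes -mo, giving *raditumo*.
Since the last vowel of *babepwa* is /a/ (an unrounded vowel), it takes -ig, giving *babepwaig*.

raditumo, babepwaig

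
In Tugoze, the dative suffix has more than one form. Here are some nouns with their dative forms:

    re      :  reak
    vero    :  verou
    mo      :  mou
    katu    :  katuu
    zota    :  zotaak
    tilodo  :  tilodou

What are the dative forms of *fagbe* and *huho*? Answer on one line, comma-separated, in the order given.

fagbeak, huhou

The suffix is conditioned by the last vowel: -u when the last vowel of the stem is a rounded vowel (*vero*, *mo*, *katu*, *tilodo*); -ak when the last vowel of the stem is an unrounded vowel (*re*, *zota*).
*fagbe*: last vowel = /e/, an unrounded vowel → -ak → *fagbeak*.
Since the last vowel of *huho* is /o/ (a rounded vowel), it takes -u, giving *huhou*.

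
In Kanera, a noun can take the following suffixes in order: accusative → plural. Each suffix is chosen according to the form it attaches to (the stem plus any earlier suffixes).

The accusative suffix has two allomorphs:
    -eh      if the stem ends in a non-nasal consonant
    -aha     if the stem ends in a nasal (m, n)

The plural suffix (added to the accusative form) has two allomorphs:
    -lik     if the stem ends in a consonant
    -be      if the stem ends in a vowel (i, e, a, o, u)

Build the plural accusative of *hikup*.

hikupehlik

The final consonant of *hikup* is /p/, which is non-nasal, so the accusative suffix is -eh, giving *hikupeh*.
The final sound of the accusative form *hikupeh* is /h/, which is a consonant, so the plural suffix is -lik, giving *hikupehlik*.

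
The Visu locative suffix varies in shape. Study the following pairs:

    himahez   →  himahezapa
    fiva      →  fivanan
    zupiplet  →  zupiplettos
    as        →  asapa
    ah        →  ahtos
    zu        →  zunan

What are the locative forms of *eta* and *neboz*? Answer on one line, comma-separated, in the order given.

etanan, nebozapa

The pattern is sibilance of the final sound: -apa when the stem ends in a sibilant (*himahez*, *as*); -tos when the stem ends in a non-sibilant consonant (*zupiplet*, *ah*); -nan when the stem ends in a vowel (*fiva*, *zu*).
The final sound of *eta* is /a/, which is a vowel, so the suffix is -nan, giving *etanan*.
Since the final sound of *neboz* is /z/ (a sibilant), it takes -apa, giving *nebozapa*.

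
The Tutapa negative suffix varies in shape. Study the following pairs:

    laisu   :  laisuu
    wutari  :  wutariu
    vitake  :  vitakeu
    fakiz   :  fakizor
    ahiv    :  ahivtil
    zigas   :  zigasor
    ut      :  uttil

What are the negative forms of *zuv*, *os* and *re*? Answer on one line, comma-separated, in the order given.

The pattern is sibilance of the final sound: -or when the stem ends in a sibilant (*fakiz*, *zigas*); -til when the stem ends in a non-sibilant consonant (*ahiv*, *ut*); -u when the stem ends in a vowel (*laisu*, *wutari*, *vitake*).
*zuv*: final sound = /v/, a non-sibilant consonant → -til → *zuvtil*.
The final sound of *os* is /s/, which is a sibilant, so the suffix is -or, giving *osor*.
*re*: final sound = /e/, a vowel → -u → *reu*.

zuvtil, osor, reu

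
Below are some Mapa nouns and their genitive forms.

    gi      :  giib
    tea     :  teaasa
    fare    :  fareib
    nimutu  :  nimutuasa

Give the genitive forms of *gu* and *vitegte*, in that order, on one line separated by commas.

guasa, vitegteib

The pattern is front/back vowel harmony: -ib when the last vowel of the stem is a front vowel (*gi*, *fare*); -asa when the last vowel of the stem is a back vowel (*tea*, *nimutu*).
*gu*: last vowel = /u/, a back vowel → -asa → *guasa*.
The last vowel of *vitegte* is /e/, which is a front vowel, so the suffix is -ib, giving *vitegteib*.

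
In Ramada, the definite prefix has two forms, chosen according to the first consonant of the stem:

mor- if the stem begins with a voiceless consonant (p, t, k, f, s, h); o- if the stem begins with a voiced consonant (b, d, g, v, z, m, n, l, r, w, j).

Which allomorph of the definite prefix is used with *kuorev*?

mor-

*kuorev* — first consonant /k/ (voiceless) → mor-.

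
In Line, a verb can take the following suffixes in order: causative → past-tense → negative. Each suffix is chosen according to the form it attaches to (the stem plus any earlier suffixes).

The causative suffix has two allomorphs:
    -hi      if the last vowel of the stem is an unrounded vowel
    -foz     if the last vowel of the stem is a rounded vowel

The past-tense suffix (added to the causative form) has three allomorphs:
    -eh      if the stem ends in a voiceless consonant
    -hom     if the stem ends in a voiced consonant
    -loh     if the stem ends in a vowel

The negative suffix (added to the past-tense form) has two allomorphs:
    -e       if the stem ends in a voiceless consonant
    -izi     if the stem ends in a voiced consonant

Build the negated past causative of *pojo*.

pojofozhomizi

Since the last vowel of *pojo* is /o/ (a rounded vowel), it takes -foz, giving *pojofoz*.
The final sound of the causative form *pojofoz* is /z/, which is a voiced consonant, so the past-tense suffix is -hom, giving *pojofozhom*.
Since the final consonant of the past-tense form *pojofozhom* is /m/ (voiced), it takes -izi, giving *pojofozhomizi*.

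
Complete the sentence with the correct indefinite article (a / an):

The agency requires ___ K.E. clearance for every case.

a

The indefinite article is chosen by the initial *sound* of the following word, not its spelling.
The initialism *K.E.* is read letter by letter; the first letter, K, is pronounced /keɪ/, which begins with a consonant sound.
So the article is *a*: The agency requires a K.E. clearance for every case.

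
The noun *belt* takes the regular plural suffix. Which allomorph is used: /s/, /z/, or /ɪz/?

The stem *belt* ends in a voiceless non-sibilant consonant.
The plural suffix surfaces as /ɪz/ after sibilants, /s/ after other voiceless consonants, and /z/ after other voiced sounds.
So the plural -s on *belt* is pronounced /s/.

/s/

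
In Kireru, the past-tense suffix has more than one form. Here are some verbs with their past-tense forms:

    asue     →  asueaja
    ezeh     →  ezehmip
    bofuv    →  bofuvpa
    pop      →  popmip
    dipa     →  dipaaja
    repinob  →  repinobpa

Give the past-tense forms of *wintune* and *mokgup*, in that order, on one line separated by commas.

The pattern is voicing of the final sound: -mip when the stem ends in a voiceless consonant (*ezeh*, *pop*); -pa when the stem ends in a voiced consonant (*bofuv*, *repinob*); -aja when the stem ends in a vowel (*asue*, *dipa*).
Since the final sound of *wintune* is /e/ (a vowel), it takes -aja, giving *wintuneaja*.
*mokgup* — final sound /p/ (a voiceless consonant) → -mip → *mokgupmip*.

wintuneaja, mokgupmip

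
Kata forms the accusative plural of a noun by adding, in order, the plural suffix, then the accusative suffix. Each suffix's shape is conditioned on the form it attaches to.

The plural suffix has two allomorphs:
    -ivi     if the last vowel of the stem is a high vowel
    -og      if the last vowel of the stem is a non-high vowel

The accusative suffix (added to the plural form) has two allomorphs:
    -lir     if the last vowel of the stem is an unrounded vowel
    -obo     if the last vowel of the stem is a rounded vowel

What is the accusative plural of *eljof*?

Since the last vowel of *eljof* is /o/ (a non-high vowel), it takes -og, giving *eljofog*.
The last vowel of the plural form *eljofog* is /o/, which is a rounded vowel, so the accusative suffix is -obo, giving *eljofogobo*.

eljofogobo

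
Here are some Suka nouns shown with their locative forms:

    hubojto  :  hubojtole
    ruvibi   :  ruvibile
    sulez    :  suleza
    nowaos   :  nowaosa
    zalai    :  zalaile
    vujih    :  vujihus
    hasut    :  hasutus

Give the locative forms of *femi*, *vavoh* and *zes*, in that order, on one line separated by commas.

femile, vavohus, zesa

The pattern is sibilance of the final sound: -a when the stem ends in a sibilant (*sulez*, *nowaos*); -us when the stem ends in a non-sibilant consonant (*vujih*, *hasut*); -le when the stem ends in a vowel (*hubojto*, *ruvibi*, *zalai*).
Since the final sound of *femi* is /i/ (a vowel), it takes -le, giving *femile*.
The final sound of *vavoh* is /h/, which is a non-sibilant consonant, so the suffix is -us, giving *vavohus*.
The final sound of *zes* is /s/, which is a sibilant, so the suffix is -a, giving *zesa*.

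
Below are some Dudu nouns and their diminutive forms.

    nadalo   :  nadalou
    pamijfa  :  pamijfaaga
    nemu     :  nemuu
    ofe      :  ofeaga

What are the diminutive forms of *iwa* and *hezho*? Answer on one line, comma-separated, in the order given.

iwaaga, hezhou

The alternation tracks the last vowel of the stem — -u when the last vowel of the stem is a rounded vowel (*nadalo*, *nemu*); -aga when the last vowel of the stem is an unrounded vowel (*pamijfa*, *ofe*).
The last vowel of *iwa* is /a/, which is an unrounded vowel, so the suffix is -aga, giving *iwaaga*.
*hezho*: last vowel = /o/, a rounded vowel → -u → *hezhou*.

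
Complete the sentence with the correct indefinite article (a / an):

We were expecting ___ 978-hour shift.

a

The indefinite article is chosen by the initial *sound* of the following word, not its spelling.
The number *978* is spoken "nine hundred …", beginning with /naɪn/ — a consonant sound.
So the article is *a*: We were expecting a 978-hour shift.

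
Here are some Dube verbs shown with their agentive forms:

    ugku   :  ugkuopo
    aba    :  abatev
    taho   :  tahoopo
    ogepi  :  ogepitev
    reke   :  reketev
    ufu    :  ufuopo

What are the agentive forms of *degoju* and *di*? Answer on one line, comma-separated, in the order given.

degojuopo, ditev

The suffix is conditioned by the last vowel: -opo when the last vowel of the stem is a rounded vowel (*ugku*, *taho*, *ufu*); -tev when the last vowel of the stem is an unrounded vowel (*aba*, *ogepi*, *reke*).
*degoju* — last vowel /u/ (a rounded vowel) → -opo → *degojuopo*.
*di*: last vowel = /i/, an unrounded vowel → -tev → *ditev*.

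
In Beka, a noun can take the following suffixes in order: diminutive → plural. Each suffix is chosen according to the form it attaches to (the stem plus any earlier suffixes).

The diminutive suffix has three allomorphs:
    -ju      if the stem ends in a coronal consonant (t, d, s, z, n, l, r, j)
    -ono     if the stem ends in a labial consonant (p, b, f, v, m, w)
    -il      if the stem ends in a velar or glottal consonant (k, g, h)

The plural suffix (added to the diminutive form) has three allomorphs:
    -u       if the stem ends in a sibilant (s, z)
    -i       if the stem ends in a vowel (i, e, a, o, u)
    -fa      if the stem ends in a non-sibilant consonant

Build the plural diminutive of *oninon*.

oninonjui

Since the final consonant of *oninon* is /n/ (coronal), it takes -ju, giving *oninonju*.
The diminutive form *oninonju* — final sound /u/ (a vowel) → -i → *oninonjui*.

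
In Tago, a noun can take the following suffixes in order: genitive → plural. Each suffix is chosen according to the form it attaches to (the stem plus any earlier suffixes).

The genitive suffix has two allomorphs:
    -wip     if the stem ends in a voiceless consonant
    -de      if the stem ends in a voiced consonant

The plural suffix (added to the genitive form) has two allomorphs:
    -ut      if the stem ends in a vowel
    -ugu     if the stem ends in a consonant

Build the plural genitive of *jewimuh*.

The final consonant of *jewimuh* is /h/, which is voiceless, so the genitive suffix is -wip, giving *jewimuhwip*.
Since the final sound of the genitive form *jewimuhwip* is /p/ (a consonant), it takes -ugu, giving *jewimuhwipugu*.

jewimuhwipugu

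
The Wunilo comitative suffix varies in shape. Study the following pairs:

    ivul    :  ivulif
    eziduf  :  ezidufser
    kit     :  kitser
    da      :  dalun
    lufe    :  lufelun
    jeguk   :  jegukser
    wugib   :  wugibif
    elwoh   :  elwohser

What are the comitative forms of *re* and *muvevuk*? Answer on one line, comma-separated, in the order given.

relun, muvevukser

Looking at the final sound of each stem: -ser when the stem ends in a voiceless consonant (*eziduf*, *kit*, *jeguk*, *elwoh*); -if when the stem ends in a voiced consonant (*ivul*, *wugib*); -lun when the stem ends in a vowel (*da*, *lufe*).
*re*: final sound = /e/, a vowel → -lun → *relun*.
Since the final sound of *muvevuk* is /k/ (a voiceless consonant), it takes -ser, giving *muvevukser*.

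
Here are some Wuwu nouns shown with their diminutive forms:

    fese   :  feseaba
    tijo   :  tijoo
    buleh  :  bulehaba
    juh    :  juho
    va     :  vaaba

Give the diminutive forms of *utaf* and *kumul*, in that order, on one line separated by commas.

utafaba, kumulo

The alternation tracks the last vowel of the stem — -o when the last vowel of the stem is a rounded vowel (*tijo*, *juh*); -aba when the last vowel of the stem is an unrounded vowel (*fese*, *buleh*, *va*).
*utaf*: last vowel = /a/, an unrounded vowel → -aba → *utafaba*.
*kumul* — last vowel /u/ (a rounded vowel) → -o → *kumulo*.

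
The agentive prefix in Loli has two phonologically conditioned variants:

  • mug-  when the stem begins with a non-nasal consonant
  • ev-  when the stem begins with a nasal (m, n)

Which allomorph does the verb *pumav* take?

mug-

*pumav* — first consonant /p/ (non-nasal) → mug-.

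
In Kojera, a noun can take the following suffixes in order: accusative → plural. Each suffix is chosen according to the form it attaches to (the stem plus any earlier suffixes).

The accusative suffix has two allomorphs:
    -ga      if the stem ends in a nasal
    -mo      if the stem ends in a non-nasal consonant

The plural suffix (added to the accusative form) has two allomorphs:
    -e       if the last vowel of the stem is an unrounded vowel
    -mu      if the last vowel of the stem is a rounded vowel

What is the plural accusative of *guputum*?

*guputum*: final consonant = /m/, a nasal → -ga → *guputumga*.
The last vowel of the accusative form *guputumga* is /a/, which is an unrounded vowel, so the plural suffix is -e, giving *guputumgae*.

guputumgae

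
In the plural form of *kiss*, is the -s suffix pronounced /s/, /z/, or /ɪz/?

The stem *kiss* ends in a sibilant (/s, z, ʃ, ʒ, tʃ, dʒ/).
The plural suffix surfaces as /ɪz/ after sibilants, /s/ after other voiceless consonants, and /z/ after other voiced sounds.
So the plural -s on *kiss* is pronounced /ɪz/.

/ɪz/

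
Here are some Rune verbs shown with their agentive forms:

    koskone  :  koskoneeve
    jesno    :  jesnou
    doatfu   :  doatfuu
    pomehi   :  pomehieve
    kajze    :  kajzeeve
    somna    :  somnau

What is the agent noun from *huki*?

Looking at the last vowel of each stem: -eve when the last vowel of the stem is a front vowel (*koskone*, *pomehi*, *kajze*); -u when the last vowel of the stem is a back vowel (*jesno*, *doatfu*, *somna*).
*huki*: last vowel = /i/, a front vowel → -eve → *hukieve*.

hukieve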